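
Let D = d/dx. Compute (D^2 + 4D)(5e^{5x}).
225 e^{5 x}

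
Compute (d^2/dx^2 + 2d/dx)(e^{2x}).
8 e^{2 x}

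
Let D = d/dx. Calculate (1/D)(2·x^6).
\frac{2 x^{7}}{7}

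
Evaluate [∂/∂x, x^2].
2 x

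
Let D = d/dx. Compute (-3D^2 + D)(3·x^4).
12 x^{2} \left(x - 9\right)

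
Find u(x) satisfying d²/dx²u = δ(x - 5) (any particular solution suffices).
\frac{|x - 5|}{2}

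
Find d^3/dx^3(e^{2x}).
8 e^{2 x}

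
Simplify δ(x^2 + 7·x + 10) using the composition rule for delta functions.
\frac{\delta(x + 5) + \delta(x + 2)}{3}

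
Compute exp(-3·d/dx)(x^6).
x^{6} - 18 x^{5} + 135 x^{4} - 540 x^{3} + 1215 x^{2} - 1458 x + 729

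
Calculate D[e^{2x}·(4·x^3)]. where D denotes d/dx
x^{2} \left(8 x + 12\right) e^{2 x}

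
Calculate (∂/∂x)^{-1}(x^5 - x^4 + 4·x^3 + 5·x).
\frac{x^{6}}{6} - \frac{x^{5}}{5} + x^{4} + \frac{5 x^{2}}{2}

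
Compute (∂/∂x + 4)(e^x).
5 e^{x}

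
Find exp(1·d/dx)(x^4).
x^{4} + 4 x^{3} + 6 x^{2} + 4 x + 1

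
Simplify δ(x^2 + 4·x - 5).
\frac{\delta(x - 1) + \delta(x + 5)}{6}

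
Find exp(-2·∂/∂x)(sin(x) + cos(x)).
\sqrt{2} \cos{\left(- x + \frac{\pi}{4} + 2 \right)}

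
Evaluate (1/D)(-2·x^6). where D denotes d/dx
- \frac{2 x^{7}}{7}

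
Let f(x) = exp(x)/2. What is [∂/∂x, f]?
\frac{e^{x}}{2}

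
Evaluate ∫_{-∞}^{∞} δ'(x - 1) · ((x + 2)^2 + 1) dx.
-6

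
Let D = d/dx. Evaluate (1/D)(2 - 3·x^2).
- x^{3} + 2 x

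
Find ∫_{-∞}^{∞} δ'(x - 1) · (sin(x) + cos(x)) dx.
- \cos{\left(1 \right)} + \sin{\left(1 \right)}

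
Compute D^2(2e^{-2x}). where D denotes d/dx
8 e^{- 2 x}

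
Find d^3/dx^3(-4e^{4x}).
- 256 e^{4 x}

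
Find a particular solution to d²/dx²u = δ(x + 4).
\frac{|x + 4|}{2}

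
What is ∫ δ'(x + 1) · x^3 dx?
-3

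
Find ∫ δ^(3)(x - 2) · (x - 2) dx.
0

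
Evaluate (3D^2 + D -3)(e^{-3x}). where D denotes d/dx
21 e^{- 3 x}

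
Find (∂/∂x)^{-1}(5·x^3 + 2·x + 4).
\frac{5 x^{4}}{4} + x^{2} + 4 x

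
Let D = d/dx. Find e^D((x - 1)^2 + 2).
x^{2} + 2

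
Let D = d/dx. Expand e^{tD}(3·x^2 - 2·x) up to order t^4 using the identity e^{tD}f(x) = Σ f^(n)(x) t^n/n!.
3 t^{2} + 2 t \left(3 x - 1\right) + 3 x^{2} - 2 x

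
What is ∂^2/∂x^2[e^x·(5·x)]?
5 \left(x + 2\right) e^{x}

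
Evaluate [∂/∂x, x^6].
6 x^{5}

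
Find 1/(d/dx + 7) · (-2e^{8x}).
- \frac{2 e^{8 x}}{15}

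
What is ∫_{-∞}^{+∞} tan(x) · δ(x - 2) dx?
\tan{\left(2 \right)}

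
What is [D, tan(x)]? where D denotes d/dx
\frac{1}{\cos^{2}{\left(x \right)}}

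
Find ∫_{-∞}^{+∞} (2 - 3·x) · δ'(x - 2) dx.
3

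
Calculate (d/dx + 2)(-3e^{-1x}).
- 3 e^{- x}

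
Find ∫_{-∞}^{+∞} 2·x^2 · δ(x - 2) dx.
8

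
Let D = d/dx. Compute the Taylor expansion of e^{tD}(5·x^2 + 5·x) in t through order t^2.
5 t^{2} + 5 t \left(2 x + 1\right) + 5 x^{2} + 5 x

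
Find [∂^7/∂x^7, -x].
-7\frac{d^{6}}{dx^{6}}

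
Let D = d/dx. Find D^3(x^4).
24 x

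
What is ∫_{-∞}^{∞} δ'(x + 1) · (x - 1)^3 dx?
-12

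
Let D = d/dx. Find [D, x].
1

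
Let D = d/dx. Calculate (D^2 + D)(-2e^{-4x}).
- 24 e^{- 4 x}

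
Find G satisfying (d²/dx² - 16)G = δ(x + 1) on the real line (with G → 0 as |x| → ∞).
-\frac{e^{-4|x + 1|}}{8}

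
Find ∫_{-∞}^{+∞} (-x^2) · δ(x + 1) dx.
-1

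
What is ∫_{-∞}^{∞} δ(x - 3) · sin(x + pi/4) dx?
\sin{\left(\frac{\pi}{4} + 3 \right)}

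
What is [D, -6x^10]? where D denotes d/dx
- 60 x^{9}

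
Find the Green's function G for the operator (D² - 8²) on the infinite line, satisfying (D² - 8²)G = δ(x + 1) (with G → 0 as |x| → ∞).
-\frac{e^{-8|x + 1|}}{16}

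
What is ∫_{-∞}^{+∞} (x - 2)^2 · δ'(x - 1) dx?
2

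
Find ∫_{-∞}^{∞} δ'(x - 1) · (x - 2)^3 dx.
-3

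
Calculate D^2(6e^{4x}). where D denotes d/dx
96 e^{4 x}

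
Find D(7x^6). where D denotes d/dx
42 x^{5}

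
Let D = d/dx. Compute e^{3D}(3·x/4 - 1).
\frac{3 x}{4} + \frac{5}{4}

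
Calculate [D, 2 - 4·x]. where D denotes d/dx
-4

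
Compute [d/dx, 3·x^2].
6 x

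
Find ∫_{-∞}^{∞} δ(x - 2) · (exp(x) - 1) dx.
-1 + e^{2}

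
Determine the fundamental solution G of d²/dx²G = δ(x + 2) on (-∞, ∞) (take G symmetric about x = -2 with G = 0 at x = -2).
\frac{|x + 2|}{2}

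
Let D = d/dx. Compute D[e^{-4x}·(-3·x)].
3 \left(4 x - 1\right) e^{- 4 x}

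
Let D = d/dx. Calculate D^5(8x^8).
53760 x^{3}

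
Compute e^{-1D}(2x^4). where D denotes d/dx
2 x^{4} - 8 x^{3} + 12 x^{2} - 8 x + 2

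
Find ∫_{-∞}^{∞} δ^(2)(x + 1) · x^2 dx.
2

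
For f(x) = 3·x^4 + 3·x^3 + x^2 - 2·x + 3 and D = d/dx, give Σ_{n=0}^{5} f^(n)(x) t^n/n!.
3 t^{4} + t^{3} \left(12 x + 3\right) + t^{2} \left(18 x^{2} + 9 x + 1\right) + t \left(12 x^{3} + 9 x^{2} + 2 x - 2\right) + 3 x^{4} + 3 x^{3} + x^{2} - 2 x + 3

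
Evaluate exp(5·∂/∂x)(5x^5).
5 x^{5} + 125 x^{4} + 1250 x^{3} + 6250 x^{2} + 15625 x + 15625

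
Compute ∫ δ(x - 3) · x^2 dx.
9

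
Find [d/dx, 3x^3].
9 x^{2}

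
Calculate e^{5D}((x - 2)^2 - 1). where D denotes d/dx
x^{2} + 6 x + 8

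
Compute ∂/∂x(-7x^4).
- 28 x^{3}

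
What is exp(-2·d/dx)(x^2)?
x^{2} - 4 x + 4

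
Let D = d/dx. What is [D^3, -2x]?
-6D^{2}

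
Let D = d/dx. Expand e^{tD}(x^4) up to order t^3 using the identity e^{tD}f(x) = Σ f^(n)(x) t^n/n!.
x \left(4 t^{3} + 6 t^{2} x + 4 t x^{2} + x^{3}\right)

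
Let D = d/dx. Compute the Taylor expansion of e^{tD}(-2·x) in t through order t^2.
- 2 t - 2 x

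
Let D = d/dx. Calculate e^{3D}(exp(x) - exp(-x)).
2 \sinh{\left(x + 3 \right)}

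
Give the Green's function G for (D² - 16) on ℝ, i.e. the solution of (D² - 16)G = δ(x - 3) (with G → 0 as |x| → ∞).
-\frac{e^{-4|x - 3|}}{8}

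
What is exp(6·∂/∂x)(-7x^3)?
- 7 x^{3} - 126 x^{2} - 756 x - 1512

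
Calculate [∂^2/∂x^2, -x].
-2\frac{d}{dx}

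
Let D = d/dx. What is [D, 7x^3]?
21 x^{2}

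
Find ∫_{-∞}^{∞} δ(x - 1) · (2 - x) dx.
1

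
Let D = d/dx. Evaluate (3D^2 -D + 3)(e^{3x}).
27 e^{3 x}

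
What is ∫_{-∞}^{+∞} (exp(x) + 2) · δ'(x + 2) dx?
- \frac{1}{e^{2}}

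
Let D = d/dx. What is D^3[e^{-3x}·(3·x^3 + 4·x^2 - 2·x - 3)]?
27 \left(- 3 x^{3} + 5 x^{2} + 4 x - 1\right) e^{- 3 x}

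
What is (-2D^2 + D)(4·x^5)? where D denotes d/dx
20 x^{3} \left(x - 8\right)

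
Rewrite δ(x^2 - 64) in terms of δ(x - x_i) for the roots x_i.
\frac{\delta(x - 8) + \delta(x + 8)}{16}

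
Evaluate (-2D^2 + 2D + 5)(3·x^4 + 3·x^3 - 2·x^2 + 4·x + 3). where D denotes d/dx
15 x^{4} + 39 x^{3} - 64 x^{2} - 24 x + 31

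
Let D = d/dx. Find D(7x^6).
42 x^{5}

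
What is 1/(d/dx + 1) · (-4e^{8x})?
- \frac{4 e^{8 x}}{9}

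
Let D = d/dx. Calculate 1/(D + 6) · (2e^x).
\frac{2 e^{x}}{7}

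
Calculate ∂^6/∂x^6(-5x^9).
- 302400 x^{3}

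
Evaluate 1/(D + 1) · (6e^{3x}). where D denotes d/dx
\frac{3 e^{3 x}}{2}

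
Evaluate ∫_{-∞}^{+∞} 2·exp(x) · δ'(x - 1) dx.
- 2 e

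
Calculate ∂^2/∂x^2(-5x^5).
- 100 x^{3}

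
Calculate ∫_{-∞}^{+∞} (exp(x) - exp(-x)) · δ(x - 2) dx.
2 \sinh{\left(2 \right)}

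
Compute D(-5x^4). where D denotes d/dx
- 20 x^{3}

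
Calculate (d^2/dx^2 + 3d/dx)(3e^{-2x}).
- 6 e^{- 2 x}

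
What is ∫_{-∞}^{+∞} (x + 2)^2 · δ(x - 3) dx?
25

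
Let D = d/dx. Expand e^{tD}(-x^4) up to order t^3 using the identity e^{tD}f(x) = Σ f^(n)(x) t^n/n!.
x \left(- 4 t^{3} - 6 t^{2} x - 4 t x^{2} - x^{3}\right)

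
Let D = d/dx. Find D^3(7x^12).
9240 x^{9}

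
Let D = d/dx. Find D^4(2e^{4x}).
512 e^{4 x}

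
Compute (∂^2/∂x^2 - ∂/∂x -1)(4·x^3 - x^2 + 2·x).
- 4 x^{3} - 11 x^{2} + 24 x - 4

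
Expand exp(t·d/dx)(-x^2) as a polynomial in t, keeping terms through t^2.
- t^{2} - 2 t x - x^{2}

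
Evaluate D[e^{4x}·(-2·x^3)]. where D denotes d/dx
x^{2} \left(- 8 x - 6\right) e^{4 x}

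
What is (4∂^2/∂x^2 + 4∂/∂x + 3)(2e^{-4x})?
102 e^{- 4 x}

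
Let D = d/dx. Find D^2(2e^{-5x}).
50 e^{- 5 x}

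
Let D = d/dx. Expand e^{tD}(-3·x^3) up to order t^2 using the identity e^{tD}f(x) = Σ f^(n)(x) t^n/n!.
3 x \left(- 3 t^{2} - 3 t x - x^{2}\right)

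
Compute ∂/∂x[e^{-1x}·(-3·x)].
3 \left(x - 1\right) e^{- x}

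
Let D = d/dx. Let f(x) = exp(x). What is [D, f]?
e^{x}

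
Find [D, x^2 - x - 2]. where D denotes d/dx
2 x - 1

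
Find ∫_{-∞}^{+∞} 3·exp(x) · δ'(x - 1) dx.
- 3 e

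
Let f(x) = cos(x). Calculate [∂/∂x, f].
- \sin{\left(x \right)}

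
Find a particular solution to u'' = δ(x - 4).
\frac{|x - 4|}{2}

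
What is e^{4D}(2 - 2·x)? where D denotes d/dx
- 2 x - 6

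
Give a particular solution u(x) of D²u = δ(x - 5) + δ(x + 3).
\frac{|x - 5|}{2} + \frac{|x + 3|}{2}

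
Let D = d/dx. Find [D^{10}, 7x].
70D^{9}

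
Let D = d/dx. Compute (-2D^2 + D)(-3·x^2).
12 - 6 x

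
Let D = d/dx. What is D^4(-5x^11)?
- 39600 x^{7}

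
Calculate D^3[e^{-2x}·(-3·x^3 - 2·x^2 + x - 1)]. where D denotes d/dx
2 \left(12 x^{3} - 46 x^{2} + 26 x + 13\right) e^{- 2 x}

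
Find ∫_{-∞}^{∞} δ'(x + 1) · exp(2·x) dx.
- \frac{2}{e^{2}}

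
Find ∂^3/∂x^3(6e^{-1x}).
- 6 e^{- x}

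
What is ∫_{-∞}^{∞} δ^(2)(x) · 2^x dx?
\log{\left(2 \right)}^{2}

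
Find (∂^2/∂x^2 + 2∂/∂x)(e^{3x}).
15 e^{3 x}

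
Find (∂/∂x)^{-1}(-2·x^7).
- \frac{x^{8}}{4}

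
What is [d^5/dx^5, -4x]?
-20\frac{d^{4}}{dx^{4}}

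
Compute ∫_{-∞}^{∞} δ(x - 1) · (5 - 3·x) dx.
2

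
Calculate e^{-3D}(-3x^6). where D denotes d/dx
- 3 x^{6} + 54 x^{5} - 405 x^{4} + 1620 x^{3} - 3645 x^{2} + 4374 x - 2187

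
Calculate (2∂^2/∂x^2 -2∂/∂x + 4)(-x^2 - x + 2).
6 - 4 x^{2}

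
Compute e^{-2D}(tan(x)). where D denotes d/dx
\tan{\left(x - 2 \right)}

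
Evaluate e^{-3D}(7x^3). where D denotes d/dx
7 x^{3} - 63 x^{2} + 189 x - 189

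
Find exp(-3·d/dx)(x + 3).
x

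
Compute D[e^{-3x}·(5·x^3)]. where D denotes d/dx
15 x^{2} \left(1 - x\right) e^{- 3 x}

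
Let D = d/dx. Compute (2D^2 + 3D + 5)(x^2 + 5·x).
5 x^{2} + 31 x + 19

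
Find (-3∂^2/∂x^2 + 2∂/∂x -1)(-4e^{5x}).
264 e^{5 x}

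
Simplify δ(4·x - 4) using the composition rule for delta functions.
\frac{\delta(x - 1)}{4}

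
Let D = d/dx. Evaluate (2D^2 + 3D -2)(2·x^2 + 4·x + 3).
- 4 x^{2} + 4 x + 14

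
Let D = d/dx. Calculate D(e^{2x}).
2 e^{2 x}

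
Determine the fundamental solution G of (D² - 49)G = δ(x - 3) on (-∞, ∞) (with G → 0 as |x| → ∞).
-\frac{e^{-7|x - 3|}}{14}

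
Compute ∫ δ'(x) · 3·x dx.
-3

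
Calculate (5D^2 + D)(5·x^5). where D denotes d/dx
25 x^{3} \left(x + 20\right)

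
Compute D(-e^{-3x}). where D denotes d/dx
3 e^{- 3 x}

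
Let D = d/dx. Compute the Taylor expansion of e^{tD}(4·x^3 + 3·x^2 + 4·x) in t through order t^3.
4 t^{3} + t^{2} \left(12 x + 3\right) + 2 t \left(6 x^{2} + 3 x + 2\right) + 4 x^{3} + 3 x^{2} + 4 x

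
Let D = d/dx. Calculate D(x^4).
4 x^{3}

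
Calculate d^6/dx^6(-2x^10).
- 302400 x^{4}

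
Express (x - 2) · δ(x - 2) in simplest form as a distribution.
0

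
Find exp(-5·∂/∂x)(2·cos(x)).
2 \cos{\left(x - 5 \right)}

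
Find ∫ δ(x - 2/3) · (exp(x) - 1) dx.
-1 + e^{\frac{2}{3}}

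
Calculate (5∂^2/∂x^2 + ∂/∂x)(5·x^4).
20 x^{2} \left(x + 15\right)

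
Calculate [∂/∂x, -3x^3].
- 9 x^{2}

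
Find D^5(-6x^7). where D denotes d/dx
- 15120 x^{2}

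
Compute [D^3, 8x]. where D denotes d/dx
24D^{2}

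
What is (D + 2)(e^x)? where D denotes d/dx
3 e^{x}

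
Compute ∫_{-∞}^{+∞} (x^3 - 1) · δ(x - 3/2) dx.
\frac{19}{8}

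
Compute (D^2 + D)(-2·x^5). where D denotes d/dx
10 x^{3} \left(- x - 4\right)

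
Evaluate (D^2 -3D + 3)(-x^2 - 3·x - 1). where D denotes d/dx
- 3 x^{2} - 3 x + 4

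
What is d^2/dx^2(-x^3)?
- 6 x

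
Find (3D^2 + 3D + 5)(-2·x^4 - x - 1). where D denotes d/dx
- 10 x^{4} - 24 x^{3} - 72 x^{2} - 5 x - 8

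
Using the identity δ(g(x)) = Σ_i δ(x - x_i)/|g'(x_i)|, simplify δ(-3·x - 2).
\frac{\delta(x + 2/3)}{3}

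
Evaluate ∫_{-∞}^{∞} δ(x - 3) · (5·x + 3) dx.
18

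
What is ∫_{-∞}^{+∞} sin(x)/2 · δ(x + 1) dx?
- \frac{\sin{\left(1 \right)}}{2}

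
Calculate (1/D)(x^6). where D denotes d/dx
\frac{x^{7}}{7}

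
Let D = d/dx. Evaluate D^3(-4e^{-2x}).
32 e^{- 2 x}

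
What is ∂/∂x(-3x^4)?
- 12 x^{3}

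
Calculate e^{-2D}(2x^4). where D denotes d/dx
2 x^{4} - 16 x^{3} + 48 x^{2} - 64 x + 32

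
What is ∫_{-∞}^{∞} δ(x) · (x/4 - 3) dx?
-3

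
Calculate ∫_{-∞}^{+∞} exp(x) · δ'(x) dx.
-1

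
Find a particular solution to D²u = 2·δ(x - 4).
|x - 4|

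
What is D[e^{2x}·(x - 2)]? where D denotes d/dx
\left(2 x - 3\right) e^{2 x}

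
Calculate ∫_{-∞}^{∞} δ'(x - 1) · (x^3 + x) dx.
-4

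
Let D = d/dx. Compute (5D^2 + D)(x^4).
4 x^{2} \left(x + 15\right)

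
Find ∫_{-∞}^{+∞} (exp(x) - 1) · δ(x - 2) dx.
-1 + e^{2}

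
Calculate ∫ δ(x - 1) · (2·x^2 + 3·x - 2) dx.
3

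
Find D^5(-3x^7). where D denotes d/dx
- 7560 x^{2}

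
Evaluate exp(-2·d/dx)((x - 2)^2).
x^{2} - 8 x + 16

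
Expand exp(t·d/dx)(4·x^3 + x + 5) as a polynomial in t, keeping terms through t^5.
4 t^{3} + 12 t^{2} x + t \left(12 x^{2} + 1\right) + 4 x^{3} + x + 5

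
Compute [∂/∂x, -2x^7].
- 14 x^{6}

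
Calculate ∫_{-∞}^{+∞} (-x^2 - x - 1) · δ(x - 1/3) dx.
- \frac{13}{9}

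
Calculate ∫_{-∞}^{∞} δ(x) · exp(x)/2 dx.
\frac{1}{2}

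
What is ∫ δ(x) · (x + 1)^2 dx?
1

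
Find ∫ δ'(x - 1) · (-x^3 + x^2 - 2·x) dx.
3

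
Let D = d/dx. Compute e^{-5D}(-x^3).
- x^{3} + 15 x^{2} - 75 x + 125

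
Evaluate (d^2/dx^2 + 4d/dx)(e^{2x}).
12 e^{2 x}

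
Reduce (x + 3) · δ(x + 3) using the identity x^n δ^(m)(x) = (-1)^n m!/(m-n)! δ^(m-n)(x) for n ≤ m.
0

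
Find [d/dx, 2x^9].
18 x^{8}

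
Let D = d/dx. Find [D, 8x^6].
48 x^{5}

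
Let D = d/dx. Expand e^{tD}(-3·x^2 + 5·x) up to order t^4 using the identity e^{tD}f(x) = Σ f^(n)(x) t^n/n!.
- 3 t^{2} - t \left(6 x - 5\right) - 3 x^{2} + 5 x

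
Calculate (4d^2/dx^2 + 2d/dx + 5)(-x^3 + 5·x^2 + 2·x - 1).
- 5 x^{3} + 19 x^{2} + 6 x + 39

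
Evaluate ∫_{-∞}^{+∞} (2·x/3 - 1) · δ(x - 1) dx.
- \frac{1}{3}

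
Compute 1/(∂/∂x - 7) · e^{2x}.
- \frac{e^{2 x}}{5}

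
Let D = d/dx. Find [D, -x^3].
- 3 x^{2}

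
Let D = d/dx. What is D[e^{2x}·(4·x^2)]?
8 x \left(x + 1\right) e^{2 x}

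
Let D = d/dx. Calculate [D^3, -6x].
-18D^{2}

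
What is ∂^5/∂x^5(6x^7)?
15120 x^{2}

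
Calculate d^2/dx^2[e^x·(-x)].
\left(- x - 2\right) e^{x}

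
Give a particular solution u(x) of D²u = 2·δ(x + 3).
|x + 3|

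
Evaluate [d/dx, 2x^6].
12 x^{5}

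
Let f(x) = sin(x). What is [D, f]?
\cos{\left(x \right)}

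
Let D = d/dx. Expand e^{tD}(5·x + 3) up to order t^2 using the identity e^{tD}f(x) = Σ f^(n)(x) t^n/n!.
5 t + 5 x + 3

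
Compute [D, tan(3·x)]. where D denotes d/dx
\frac{3}{\cos^{2}{\left(3 x \right)}}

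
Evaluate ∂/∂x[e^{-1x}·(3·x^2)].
3 x \left(2 - x\right) e^{- x}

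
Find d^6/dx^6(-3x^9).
- 181440 x^{3}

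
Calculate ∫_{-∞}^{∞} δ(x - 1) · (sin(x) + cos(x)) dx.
\cos{\left(1 \right)} + \sin{\left(1 \right)}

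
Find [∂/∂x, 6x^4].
24 x^{3}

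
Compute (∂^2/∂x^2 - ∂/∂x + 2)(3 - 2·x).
8 - 4 x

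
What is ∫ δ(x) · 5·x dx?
0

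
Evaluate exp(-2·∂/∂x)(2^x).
2^{x - 2}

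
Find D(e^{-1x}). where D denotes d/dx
- e^{- x}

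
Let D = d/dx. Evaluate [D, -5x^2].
- 10 x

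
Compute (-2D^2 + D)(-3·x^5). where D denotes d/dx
15 x^{3} \left(8 - x\right)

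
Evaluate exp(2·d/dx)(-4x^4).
- 4 x^{4} - 32 x^{3} - 96 x^{2} - 128 x - 64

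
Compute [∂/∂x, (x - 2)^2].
2 x - 4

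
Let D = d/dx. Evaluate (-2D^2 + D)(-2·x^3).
6 x \left(4 - x\right)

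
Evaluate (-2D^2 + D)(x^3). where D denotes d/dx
3 x \left(x - 4\right)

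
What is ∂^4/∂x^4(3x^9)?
9072 x^{5}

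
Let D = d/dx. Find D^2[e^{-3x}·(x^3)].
3 x \left(3 x^{2} - 6 x + 2\right) e^{- 3 x}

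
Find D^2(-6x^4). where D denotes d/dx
- 72 x^{2}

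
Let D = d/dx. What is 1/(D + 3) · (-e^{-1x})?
- \frac{e^{- x}}{2}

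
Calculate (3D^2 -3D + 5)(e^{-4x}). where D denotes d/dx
65 e^{- 4 x}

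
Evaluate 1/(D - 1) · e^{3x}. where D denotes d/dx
\frac{e^{3 x}}{2}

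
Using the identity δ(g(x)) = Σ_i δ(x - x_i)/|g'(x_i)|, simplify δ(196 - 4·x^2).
\frac{\delta(x - 7) + \delta(x + 7)}{56}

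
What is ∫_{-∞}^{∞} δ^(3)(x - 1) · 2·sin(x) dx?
2 \cos{\left(1 \right)}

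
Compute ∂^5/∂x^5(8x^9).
120960 x^{4}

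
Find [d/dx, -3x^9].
- 27 x^{8}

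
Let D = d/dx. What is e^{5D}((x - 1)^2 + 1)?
x^{2} + 8 x + 17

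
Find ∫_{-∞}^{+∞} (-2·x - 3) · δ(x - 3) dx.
-9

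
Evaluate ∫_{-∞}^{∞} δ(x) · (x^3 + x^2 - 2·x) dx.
0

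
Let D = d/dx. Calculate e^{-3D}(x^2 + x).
x^{2} - 5 x + 6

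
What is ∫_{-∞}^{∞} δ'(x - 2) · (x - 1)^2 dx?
-2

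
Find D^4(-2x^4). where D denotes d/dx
-48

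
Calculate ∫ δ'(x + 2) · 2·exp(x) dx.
- \frac{2}{e^{2}}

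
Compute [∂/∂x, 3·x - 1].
3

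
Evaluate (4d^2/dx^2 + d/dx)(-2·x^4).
8 x^{2} \left(- x - 12\right)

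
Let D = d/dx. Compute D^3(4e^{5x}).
500 e^{5 x}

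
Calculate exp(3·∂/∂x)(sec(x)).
\sec{\left(x + 3 \right)}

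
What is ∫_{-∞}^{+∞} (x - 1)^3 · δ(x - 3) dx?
8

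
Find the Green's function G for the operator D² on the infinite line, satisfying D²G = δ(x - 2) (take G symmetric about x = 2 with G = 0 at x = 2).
\frac{|x - 2|}{2}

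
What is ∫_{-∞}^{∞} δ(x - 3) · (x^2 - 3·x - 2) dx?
-2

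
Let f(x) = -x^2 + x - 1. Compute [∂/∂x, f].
1 - 2 x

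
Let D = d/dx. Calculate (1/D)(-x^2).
- \frac{x^{3}}{3}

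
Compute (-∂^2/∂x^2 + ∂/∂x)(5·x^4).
20 x^{2} \left(x - 3\right)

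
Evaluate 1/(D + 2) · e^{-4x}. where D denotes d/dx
- \frac{e^{- 4 x}}{2}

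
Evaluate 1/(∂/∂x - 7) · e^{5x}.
- \frac{e^{5 x}}{2}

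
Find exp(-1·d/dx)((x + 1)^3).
x^{3}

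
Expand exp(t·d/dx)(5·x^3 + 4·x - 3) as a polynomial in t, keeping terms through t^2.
15 t^{2} x + t \left(15 x^{2} + 4\right) + 5 x^{3} + 4 x - 3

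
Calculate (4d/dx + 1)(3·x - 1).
3 x + 11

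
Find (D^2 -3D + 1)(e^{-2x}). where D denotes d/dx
11 e^{- 2 x}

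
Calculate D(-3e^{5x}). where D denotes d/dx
- 15 e^{5 x}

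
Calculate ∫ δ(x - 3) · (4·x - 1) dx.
11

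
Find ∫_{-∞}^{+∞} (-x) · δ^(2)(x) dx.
0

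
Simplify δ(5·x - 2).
\frac{\delta(x - 2/5)}{5}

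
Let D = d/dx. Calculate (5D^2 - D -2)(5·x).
- 10 x - 5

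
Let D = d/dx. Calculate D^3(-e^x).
- e^{x}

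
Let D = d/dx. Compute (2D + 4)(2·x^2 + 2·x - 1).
8 x \left(x + 2\right)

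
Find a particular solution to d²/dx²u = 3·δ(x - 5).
\frac{3|x - 5|}{2}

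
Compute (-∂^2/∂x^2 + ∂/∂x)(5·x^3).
15 x \left(x - 2\right)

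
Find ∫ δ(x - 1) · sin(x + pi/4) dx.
\sin{\left(\frac{\pi}{4} + 1 \right)}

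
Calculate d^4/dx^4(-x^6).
- 360 x^{2}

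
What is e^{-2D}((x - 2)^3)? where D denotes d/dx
x^{3} - 12 x^{2} + 48 x - 64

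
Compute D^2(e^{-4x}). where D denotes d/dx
16 e^{- 4 x}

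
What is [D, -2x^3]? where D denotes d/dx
- 6 x^{2}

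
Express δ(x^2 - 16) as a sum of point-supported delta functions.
\frac{\delta(x - 4) + \delta(x + 4)}{8}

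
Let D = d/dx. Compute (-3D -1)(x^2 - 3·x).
- x^{2} - 3 x + 9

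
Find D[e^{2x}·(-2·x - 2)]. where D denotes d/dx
\left(- 4 x - 6\right) e^{2 x}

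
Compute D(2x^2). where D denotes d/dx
4 x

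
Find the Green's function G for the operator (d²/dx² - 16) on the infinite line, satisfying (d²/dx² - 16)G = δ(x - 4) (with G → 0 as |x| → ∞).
-\frac{e^{-4|x - 4|}}{8}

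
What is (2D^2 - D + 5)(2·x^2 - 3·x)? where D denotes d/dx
10 x^{2} - 19 x + 11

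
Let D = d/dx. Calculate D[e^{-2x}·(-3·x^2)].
6 x \left(x - 1\right) e^{- 2 x}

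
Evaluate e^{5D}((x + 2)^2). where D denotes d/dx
x^{2} + 14 x + 49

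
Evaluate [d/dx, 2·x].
2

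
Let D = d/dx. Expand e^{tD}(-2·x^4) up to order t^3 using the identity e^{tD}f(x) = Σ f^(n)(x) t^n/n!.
2 x \left(- 4 t^{3} - 6 t^{2} x - 4 t x^{2} - x^{3}\right)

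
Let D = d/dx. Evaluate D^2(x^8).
56 x^{6}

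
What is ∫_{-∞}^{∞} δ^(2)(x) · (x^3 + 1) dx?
0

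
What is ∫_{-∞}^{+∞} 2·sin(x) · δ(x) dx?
0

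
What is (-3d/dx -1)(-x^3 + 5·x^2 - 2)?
x^{3} + 4 x^{2} - 30 x + 2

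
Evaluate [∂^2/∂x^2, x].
2\frac{d}{dx}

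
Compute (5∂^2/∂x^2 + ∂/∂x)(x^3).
3 x \left(x + 10\right)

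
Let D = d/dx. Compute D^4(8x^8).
13440 x^{4}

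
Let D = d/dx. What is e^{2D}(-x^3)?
- x^{3} - 6 x^{2} - 12 x - 8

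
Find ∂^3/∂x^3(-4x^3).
-24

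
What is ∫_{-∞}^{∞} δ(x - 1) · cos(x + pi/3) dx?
\cos{\left(1 + \frac{\pi}{3} \right)}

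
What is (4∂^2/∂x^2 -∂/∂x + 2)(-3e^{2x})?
- 48 e^{2 x}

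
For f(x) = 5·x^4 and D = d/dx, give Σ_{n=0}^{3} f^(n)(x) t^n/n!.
5 x \left(4 t^{3} + 6 t^{2} x + 4 t x^{2} + x^{3}\right)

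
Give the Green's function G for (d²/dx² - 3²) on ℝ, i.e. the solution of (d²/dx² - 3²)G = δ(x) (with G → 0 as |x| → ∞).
-\frac{e^{-3|x|}}{6}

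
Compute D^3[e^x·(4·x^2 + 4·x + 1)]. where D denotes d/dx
\left(4 x^{2} + 28 x + 37\right) e^{x}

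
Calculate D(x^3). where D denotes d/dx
3 x^{2}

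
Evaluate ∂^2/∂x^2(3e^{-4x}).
48 e^{- 4 x}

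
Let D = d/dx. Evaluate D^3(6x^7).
1260 x^{4}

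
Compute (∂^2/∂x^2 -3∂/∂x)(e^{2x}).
- 2 e^{2 x}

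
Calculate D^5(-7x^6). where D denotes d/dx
- 5040 x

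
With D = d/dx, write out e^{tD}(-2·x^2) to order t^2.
- 2 t^{2} - 4 t x - 2 x^{2}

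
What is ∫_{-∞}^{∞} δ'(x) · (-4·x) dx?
4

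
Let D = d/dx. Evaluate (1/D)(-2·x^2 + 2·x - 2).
- \frac{2 x^{3}}{3} + x^{2} - 2 x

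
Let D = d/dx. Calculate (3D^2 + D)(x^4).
4 x^{2} \left(x + 9\right)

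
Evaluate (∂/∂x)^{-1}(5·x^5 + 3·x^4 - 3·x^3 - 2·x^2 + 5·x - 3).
\frac{5 x^{6}}{6} + \frac{3 x^{5}}{5} - \frac{3 x^{4}}{4} - \frac{2 x^{3}}{3} + \frac{5 x^{2}}{2} - 3 x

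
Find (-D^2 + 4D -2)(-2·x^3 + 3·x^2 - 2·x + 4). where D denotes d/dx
4 x^{3} - 30 x^{2} + 40 x - 22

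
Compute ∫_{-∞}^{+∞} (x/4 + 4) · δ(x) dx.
4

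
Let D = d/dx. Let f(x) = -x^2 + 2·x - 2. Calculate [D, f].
2 - 2 x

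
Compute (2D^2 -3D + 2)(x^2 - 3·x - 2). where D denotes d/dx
2 x^{2} - 12 x + 9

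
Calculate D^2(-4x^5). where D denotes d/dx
- 80 x^{3}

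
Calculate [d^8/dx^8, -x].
-8\frac{d^{7}}{dx^{7}}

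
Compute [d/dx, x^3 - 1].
3 x^{2}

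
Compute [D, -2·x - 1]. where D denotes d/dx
-2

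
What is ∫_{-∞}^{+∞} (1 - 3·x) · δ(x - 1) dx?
-2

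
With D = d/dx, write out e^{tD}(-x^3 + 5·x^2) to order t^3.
- t^{3} - t^{2} \left(3 x - 5\right) - t x \left(3 x - 10\right) - x^{3} + 5 x^{2}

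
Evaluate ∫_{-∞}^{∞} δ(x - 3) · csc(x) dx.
\csc{\left(3 \right)}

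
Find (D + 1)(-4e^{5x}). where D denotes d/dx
- 24 e^{5 x}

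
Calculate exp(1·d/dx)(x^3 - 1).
x \left(x^{2} + 3 x + 3\right)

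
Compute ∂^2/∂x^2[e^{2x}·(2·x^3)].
4 x \left(2 x^{2} + 6 x + 3\right) e^{2 x}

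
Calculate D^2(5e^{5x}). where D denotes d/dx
125 e^{5 x}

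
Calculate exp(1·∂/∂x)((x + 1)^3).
x^{3} + 6 x^{2} + 12 x + 8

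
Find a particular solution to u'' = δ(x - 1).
\frac{|x - 1|}{2}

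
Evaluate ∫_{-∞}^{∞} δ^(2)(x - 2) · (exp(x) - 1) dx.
e^{2}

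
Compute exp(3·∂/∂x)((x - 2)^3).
x^{3} + 3 x^{2} + 3 x + 1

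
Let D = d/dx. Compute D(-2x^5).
- 10 x^{4}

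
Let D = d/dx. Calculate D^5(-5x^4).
0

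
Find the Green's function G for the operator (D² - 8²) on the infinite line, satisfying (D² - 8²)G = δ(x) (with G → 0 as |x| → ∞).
-\frac{e^{-8|x|}}{16}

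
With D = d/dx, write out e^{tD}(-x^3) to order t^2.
x \left(- 3 t^{2} - 3 t x - x^{2}\right)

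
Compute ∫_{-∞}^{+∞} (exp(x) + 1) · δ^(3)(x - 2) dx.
- e^{2}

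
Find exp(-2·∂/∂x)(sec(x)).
\sec{\left(x - 2 \right)}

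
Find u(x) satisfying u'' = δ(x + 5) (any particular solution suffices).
\frac{|x + 5|}{2}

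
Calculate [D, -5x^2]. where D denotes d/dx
- 10 x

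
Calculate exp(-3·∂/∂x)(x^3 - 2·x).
x^{3} - 9 x^{2} + 25 x - 21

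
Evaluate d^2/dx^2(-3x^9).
- 216 x^{7}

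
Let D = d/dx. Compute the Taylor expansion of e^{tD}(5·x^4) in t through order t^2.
5 x^{2} \left(6 t^{2} + 4 t x + x^{2}\right)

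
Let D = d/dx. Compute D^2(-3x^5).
- 60 x^{3}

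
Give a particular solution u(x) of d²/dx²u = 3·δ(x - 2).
\frac{3|x - 2|}{2}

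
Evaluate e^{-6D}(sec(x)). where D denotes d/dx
\sec{\left(x - 6 \right)}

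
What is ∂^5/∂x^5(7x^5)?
840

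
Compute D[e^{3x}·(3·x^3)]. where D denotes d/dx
9 x^{2} \left(x + 1\right) e^{3 x}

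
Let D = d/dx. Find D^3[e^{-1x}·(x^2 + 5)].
\left(- x^{2} + 6 x - 11\right) e^{- x}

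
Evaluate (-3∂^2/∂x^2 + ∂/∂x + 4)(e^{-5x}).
- 76 e^{- 5 x}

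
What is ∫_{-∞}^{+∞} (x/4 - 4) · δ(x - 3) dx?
- \frac{13}{4}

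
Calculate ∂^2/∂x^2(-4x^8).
- 224 x^{6}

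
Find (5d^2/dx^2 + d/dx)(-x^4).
4 x^{2} \left(- x - 15\right)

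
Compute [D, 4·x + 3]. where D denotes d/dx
4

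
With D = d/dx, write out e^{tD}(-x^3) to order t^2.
x \left(- 3 t^{2} - 3 t x - x^{2}\right)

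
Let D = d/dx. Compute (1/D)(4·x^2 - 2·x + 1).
\frac{4 x^{3}}{3} - x^{2} + x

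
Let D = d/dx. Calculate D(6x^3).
18 x^{2}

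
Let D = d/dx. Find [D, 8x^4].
32 x^{3}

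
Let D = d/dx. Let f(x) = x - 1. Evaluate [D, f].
1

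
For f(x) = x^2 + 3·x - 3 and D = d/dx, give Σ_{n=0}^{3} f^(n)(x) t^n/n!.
t^{2} + t \left(2 x + 3\right) + x^{2} + 3 x - 3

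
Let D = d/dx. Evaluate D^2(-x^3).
- 6 x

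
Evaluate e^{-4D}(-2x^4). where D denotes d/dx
- 2 x^{4} + 32 x^{3} - 192 x^{2} + 512 x - 512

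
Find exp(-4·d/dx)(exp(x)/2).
\frac{e^{x - 4}}{2}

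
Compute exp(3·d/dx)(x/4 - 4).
\frac{x}{4} - \frac{13}{4}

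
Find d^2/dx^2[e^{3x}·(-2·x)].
\left(- 18 x - 12\right) e^{3 x}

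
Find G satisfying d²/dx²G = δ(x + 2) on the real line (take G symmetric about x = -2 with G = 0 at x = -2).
\frac{|x + 2|}{2}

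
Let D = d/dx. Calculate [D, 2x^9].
18 x^{8}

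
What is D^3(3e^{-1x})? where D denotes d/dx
- 3 e^{- x}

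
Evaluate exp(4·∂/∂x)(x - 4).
x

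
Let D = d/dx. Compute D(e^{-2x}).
- 2 e^{- 2 x}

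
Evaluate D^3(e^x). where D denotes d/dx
e^{x}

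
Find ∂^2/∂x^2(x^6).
30 x^{4}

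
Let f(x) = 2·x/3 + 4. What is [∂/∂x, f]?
\frac{2}{3}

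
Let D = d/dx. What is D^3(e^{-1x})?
- e^{- x}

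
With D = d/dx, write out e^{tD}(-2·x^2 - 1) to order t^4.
- 2 t^{2} - 4 t x - 2 x^{2} - 1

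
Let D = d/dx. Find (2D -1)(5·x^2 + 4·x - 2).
- 5 x^{2} + 16 x + 10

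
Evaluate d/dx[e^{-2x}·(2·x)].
2 \left(1 - 2 x\right) e^{- 2 x}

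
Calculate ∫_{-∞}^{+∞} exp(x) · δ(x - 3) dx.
e^{3}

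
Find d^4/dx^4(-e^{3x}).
- 81 e^{3 x}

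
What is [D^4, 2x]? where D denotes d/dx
8D^{3}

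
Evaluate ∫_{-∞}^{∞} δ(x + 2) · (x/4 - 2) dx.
- \frac{5}{2}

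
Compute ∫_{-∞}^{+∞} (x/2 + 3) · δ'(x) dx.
- \frac{1}{2}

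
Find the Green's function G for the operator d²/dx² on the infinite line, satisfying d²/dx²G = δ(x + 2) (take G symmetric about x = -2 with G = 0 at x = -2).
\frac{|x + 2|}{2}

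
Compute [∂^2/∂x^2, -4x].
-8\frac{d}{dx}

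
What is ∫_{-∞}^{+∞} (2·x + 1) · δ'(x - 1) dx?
-2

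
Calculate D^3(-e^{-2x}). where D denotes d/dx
8 e^{- 2 x}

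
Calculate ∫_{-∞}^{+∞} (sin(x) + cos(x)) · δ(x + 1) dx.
- \sin{\left(1 \right)} + \cos{\left(1 \right)}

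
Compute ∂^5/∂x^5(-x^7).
- 2520 x^{2}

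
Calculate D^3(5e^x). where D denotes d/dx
5 e^{x}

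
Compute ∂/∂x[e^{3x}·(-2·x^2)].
2 x \left(- 3 x - 2\right) e^{3 x}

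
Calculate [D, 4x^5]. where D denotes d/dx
20 x^{4}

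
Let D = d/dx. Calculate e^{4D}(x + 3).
x + 7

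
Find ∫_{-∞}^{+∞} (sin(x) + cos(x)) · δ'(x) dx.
-1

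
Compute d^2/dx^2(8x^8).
448 x^{6}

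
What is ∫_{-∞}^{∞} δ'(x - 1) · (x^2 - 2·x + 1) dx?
0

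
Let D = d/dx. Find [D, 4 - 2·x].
-2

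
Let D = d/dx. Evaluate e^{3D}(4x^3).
4 x^{3} + 36 x^{2} + 108 x + 108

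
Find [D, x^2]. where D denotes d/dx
2 x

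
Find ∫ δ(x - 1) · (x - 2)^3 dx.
-1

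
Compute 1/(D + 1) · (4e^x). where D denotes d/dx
2 e^{x}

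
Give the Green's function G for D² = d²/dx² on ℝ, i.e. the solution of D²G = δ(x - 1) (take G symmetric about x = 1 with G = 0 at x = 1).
\frac{|x - 1|}{2}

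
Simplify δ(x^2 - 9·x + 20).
\frac{\delta(x - 4) + \delta(x - 5)}{1}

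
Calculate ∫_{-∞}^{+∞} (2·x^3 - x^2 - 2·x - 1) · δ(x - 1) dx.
-2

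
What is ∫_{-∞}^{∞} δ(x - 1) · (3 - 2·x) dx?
1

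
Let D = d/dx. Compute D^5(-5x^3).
0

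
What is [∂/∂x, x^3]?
3 x^{2}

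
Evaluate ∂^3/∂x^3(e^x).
e^{x}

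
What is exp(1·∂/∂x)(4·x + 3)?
4 x + 7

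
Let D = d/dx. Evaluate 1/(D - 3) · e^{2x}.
- e^{2 x}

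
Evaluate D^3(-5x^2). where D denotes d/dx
0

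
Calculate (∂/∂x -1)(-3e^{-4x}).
15 e^{- 4 x}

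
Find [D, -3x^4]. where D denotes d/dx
- 12 x^{3}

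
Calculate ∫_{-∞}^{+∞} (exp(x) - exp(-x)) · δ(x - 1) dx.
2 \sinh{\left(1 \right)}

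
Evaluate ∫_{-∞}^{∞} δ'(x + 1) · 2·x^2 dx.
4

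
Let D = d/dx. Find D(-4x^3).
- 12 x^{2}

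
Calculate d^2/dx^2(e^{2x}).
4 e^{2 x}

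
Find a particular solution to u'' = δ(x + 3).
\frac{|x + 3|}{2}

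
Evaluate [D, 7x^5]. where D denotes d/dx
35 x^{4}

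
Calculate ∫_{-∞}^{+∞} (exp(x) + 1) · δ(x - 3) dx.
1 + e^{3}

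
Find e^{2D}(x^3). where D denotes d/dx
x^{3} + 6 x^{2} + 12 x + 8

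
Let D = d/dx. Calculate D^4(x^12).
11880 x^{8}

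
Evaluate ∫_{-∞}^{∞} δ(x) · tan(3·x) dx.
0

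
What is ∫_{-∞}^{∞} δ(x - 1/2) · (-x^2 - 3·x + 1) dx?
- \frac{3}{4}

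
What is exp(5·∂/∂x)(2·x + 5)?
2 x + 15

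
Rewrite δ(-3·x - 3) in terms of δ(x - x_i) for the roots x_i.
\frac{\delta(x + 1)}{3}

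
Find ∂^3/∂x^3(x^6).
120 x^{3}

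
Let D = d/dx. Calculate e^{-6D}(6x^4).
6 x^{4} - 144 x^{3} + 1296 x^{2} - 5184 x + 7776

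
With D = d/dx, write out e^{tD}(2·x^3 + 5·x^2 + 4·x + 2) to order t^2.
t^{2} \left(6 x + 5\right) + 2 t \left(3 x^{2} + 5 x + 2\right) + 2 x^{3} + 5 x^{2} + 4 x + 2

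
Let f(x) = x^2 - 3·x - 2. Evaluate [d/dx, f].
2 x - 3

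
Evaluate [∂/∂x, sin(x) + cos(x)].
- \sin{\left(x \right)} + \cos{\left(x \right)}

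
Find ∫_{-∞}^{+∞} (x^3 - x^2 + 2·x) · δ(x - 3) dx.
24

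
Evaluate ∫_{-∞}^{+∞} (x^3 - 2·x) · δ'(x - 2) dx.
-10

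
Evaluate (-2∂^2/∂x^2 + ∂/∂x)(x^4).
4 x^{2} \left(x - 6\right)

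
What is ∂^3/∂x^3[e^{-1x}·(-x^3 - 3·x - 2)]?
\left(x^{3} - 9 x^{2} + 21 x - 13\right) e^{- x}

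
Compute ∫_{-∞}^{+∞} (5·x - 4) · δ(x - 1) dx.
1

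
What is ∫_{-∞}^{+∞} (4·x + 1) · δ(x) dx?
1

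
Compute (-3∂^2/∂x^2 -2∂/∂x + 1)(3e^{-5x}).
- 192 e^{- 5 x}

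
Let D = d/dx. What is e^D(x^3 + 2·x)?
x^{3} + 3 x^{2} + 5 x + 3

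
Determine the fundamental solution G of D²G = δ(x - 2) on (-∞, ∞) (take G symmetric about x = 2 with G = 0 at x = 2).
\frac{|x - 2|}{2}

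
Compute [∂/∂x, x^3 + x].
3 x^{2} + 1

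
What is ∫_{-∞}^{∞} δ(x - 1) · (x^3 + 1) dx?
2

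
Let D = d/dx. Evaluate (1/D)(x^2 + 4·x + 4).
\frac{x^{3}}{3} + 2 x^{2} + 4 x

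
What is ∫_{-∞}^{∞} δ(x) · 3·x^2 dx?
0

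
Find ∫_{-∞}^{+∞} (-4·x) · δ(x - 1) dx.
-4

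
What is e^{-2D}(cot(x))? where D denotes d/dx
\cot{\left(x - 2 \right)}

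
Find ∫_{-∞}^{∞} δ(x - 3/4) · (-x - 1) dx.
- \frac{7}{4}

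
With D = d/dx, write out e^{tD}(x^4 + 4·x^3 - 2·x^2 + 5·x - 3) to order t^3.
t^{3} \left(4 x + 4\right) + t^{2} \left(6 x^{2} + 12 x - 2\right) + t \left(4 x^{3} + 12 x^{2} - 4 x + 5\right) + x^{4} + 4 x^{3} - 2 x^{2} + 5 x - 3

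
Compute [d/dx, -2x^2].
- 4 x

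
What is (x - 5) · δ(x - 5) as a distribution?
0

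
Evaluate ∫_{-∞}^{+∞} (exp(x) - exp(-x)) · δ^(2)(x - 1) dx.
2 \sinh{\left(1 \right)}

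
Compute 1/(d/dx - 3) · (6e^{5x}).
3 e^{5 x}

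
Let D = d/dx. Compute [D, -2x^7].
- 14 x^{6}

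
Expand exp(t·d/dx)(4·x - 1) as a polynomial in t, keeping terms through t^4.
4 t + 4 x - 1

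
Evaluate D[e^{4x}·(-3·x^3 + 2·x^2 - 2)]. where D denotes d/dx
\left(- 12 x^{3} - x^{2} + 4 x - 8\right) e^{4 x}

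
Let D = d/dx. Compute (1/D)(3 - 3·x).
- \frac{3 x^{2}}{2} + 3 x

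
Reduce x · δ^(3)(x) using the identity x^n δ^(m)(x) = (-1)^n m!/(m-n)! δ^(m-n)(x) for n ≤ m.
-3\delta^{(2)}(x)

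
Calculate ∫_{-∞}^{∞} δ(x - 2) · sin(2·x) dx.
\sin{\left(4 \right)}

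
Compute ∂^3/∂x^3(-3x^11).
- 2970 x^{8}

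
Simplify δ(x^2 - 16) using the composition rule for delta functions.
\frac{\delta(x - 4) + \delta(x + 4)}{8}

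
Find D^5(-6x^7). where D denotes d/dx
- 15120 x^{2}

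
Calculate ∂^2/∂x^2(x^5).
20 x^{3}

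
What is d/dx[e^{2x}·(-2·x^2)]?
4 x \left(- x - 1\right) e^{2 x}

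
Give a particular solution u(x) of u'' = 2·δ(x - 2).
|x - 2|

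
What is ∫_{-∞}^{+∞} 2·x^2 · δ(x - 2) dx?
8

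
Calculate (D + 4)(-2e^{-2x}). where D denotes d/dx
- 4 e^{- 2 x}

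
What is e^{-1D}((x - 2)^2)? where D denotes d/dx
x^{2} - 6 x + 9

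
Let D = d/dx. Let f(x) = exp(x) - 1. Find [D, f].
e^{x}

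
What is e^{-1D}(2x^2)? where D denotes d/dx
2 x^{2} - 4 x + 2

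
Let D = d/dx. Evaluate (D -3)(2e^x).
- 4 e^{x}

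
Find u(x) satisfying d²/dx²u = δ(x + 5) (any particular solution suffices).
\frac{|x + 5|}{2}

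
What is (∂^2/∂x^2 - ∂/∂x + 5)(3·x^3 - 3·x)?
15 x^{3} - 9 x^{2} + 3 x + 3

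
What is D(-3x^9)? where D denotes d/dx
- 27 x^{8}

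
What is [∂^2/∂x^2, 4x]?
8\frac{d}{dx}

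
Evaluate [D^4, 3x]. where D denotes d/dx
12D^{3}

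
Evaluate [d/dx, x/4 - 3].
\frac{1}{4}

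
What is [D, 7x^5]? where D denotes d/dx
35 x^{4}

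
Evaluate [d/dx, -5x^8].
- 40 x^{7}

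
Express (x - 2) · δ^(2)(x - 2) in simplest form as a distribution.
-2\delta'(x - 2)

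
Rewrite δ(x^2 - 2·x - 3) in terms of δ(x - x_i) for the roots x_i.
\frac{\delta(x - 3) + \delta(x + 1)}{4}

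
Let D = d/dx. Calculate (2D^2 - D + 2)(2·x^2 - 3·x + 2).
4 x^{2} - 10 x + 15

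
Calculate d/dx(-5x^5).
- 25 x^{4}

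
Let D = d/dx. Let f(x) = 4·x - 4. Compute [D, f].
4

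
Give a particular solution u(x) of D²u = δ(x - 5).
\frac{|x - 5|}{2}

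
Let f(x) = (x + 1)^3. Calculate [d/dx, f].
3 \left(x + 1\right)^{2}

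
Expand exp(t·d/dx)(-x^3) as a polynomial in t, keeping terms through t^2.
x \left(- 3 t^{2} - 3 t x - x^{2}\right)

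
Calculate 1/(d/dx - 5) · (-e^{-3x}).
\frac{e^{- 3 x}}{8}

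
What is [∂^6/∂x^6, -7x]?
-42\frac{d^{5}}{dx^{5}}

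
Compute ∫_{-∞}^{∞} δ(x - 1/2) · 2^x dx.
\sqrt{2}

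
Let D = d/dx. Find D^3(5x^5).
300 x^{2}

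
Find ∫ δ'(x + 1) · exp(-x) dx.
e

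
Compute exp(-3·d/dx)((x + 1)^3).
x^{3} - 6 x^{2} + 12 x - 8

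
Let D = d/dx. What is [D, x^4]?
4 x^{3}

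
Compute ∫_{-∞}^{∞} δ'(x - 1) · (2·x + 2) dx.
-2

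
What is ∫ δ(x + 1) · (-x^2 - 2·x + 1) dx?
2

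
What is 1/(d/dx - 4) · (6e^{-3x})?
- \frac{6 e^{- 3 x}}{7}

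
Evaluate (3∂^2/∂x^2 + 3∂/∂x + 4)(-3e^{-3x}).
- 66 e^{- 3 x}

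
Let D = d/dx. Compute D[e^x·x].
\left(x + 1\right) e^{x}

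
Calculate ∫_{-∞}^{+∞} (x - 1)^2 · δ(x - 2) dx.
1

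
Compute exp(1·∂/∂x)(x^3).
x^{3} + 3 x^{2} + 3 x + 1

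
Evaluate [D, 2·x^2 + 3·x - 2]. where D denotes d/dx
4 x + 3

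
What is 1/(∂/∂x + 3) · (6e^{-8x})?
- \frac{6 e^{- 8 x}}{5}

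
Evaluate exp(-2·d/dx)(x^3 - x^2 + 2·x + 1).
x^{3} - 7 x^{2} + 18 x - 15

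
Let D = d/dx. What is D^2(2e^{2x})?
8 e^{2 x}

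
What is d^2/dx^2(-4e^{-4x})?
- 64 e^{- 4 x}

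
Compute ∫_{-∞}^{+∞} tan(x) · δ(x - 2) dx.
\tan{\left(2 \right)}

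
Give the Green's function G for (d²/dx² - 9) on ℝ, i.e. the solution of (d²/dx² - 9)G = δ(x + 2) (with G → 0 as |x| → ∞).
-\frac{e^{-3|x + 2|}}{6}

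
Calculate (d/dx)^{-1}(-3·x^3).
- \frac{3 x^{4}}{4}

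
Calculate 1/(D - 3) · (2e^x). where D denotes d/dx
- e^{x}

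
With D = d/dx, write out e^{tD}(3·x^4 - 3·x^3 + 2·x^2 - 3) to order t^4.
3 t^{4} + t^{3} \left(12 x - 3\right) + t^{2} \left(18 x^{2} - 9 x + 2\right) + t x \left(12 x^{2} - 9 x + 4\right) + 3 x^{4} - 3 x^{3} + 2 x^{2} - 3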